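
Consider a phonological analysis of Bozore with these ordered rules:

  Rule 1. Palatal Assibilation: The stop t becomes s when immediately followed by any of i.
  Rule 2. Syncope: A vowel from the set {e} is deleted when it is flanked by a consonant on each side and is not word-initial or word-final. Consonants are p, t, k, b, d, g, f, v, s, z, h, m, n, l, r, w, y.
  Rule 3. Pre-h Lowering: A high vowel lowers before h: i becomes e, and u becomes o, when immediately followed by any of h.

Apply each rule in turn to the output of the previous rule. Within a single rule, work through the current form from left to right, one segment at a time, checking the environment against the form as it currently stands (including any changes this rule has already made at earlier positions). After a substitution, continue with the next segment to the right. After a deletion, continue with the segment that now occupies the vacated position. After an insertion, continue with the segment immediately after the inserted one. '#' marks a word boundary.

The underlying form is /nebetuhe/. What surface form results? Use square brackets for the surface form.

Rule 1 Palatal Assibilation: no change — [nebetuhe]
Rule 2 Syncope: [nebetuhe] → [nbtuhe]
Rule 3 Pre-h Lowering: [nbtuhe] → [nbtohe]

[nbtohe]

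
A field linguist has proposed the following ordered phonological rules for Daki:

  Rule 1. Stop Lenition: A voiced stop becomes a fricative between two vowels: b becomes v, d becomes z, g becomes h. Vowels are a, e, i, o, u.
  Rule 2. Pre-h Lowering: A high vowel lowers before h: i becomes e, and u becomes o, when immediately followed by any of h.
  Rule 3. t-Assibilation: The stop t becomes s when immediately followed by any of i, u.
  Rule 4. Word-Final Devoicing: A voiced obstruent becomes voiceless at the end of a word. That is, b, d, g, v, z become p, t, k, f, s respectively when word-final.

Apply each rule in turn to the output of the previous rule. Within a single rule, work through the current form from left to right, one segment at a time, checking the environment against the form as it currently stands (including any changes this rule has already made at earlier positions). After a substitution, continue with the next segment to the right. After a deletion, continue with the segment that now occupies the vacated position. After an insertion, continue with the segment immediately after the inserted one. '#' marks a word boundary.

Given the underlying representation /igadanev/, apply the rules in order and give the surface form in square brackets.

Rule 1 Stop Lenition: [igadanev] → [ihazanev]
Rule 2 Pre-h Lowering: [ihazanev] → [ehazanev]
Rule 3 t-Assibilation: no change — [ehazanev]
Rule 4 Word-Final Devoicing: [ehazanev] → [ehazanef]

[ehazanef]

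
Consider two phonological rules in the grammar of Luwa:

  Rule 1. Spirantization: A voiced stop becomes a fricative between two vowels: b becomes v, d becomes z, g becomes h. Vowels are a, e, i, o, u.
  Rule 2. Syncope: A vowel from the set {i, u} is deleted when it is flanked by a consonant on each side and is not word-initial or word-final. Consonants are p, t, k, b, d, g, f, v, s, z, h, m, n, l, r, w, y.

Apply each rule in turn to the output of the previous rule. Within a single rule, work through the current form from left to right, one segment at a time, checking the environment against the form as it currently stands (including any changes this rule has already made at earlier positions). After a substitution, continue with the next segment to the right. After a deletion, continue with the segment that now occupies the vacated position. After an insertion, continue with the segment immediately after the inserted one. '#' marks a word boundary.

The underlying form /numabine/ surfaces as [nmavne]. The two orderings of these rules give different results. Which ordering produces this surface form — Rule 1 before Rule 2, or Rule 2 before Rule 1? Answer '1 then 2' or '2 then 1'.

1 then 2

Order 1 then 2:
  1 Spirantization: [numabine] → [numavine]
  2 Syncope: [numavine] → [nmavne]
  result: [nmavne]
Order 2 then 1:
  2 Syncope: [numabine] → [nmabne]
  1 Spirantization: no change — [nmabne]
  result: [nmabne]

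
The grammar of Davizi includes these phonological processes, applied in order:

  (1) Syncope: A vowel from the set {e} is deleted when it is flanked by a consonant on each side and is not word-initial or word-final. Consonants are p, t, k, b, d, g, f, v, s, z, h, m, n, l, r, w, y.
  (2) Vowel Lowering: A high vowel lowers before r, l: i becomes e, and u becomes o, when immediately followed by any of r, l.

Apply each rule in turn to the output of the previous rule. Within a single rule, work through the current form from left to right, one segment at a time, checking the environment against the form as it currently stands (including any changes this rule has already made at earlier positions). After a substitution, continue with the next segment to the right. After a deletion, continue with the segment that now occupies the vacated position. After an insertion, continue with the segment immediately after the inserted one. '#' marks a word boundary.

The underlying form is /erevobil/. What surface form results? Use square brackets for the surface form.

[ervobel]

(1) Syncope: [erevobil] → [ervobil]
(2) Vowel Lowering: [ervobil] → [ervobel]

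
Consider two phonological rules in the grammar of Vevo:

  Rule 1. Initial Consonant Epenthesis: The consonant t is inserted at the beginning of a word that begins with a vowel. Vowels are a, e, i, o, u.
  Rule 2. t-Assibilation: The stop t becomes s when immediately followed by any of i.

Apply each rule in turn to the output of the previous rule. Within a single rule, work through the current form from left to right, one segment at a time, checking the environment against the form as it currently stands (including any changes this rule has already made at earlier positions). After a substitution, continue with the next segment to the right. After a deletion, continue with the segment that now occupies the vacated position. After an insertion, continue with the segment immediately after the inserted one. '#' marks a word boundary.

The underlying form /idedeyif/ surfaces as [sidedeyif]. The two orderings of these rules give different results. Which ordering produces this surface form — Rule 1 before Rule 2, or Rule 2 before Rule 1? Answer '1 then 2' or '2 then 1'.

Order 1 then 2:
  1 Initial Consonant Epenthesis: [idedeyif] → [tidedeyif]
  2 t-Assibilation: [tidedeyif] → [sidedeyif]
  result: [sidedeyif]
Order 2 then 1:
  2 t-Assibilation: no change — [idedeyif]
  1 Initial Consonant Epenthesis: [idedeyif] → [tidedeyif]
  result: [tidedeyif]

1 then 2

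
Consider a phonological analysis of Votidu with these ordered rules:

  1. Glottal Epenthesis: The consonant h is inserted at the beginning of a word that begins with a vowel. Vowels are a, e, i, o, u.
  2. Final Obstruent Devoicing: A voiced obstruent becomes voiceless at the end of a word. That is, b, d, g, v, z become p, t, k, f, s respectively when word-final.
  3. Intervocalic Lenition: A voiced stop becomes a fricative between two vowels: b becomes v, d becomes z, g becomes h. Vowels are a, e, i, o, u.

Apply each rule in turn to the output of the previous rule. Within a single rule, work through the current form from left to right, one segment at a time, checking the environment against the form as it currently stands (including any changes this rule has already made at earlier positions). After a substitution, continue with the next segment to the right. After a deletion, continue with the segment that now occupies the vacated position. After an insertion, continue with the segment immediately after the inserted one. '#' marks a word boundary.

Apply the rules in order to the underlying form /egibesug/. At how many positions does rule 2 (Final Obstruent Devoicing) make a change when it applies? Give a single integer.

1

1 Glottal Epenthesis: [egibesug] → [hegibesug]
2 Final Obstruent Devoicing: [hegibesug] → [hegibesuk]
3 Intervocalic Lenition: [hegibesuk] → [hehivesuk]
Rule 2 changed 1 position(s).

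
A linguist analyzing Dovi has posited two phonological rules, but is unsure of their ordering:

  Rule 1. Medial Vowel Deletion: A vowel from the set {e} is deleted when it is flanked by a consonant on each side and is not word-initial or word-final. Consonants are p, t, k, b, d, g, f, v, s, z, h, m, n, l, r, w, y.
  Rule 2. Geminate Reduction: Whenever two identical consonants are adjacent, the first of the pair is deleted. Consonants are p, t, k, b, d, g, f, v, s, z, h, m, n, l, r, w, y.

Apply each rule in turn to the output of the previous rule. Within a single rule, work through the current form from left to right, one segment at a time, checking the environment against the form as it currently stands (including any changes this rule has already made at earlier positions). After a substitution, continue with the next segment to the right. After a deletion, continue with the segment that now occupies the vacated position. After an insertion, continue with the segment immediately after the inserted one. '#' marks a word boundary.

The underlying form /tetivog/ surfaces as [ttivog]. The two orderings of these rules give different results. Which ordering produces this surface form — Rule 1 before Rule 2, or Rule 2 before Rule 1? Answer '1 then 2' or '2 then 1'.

2 then 1

Order 1 then 2:
  1 Medial Vowel Deletion: [tetivog] → [ttivog]
  2 Geminate Reduction: [ttivog] → [tivog]
  result: [tivog]
Order 2 then 1:
  2 Geminate Reduction: no change — [tetivog]
  1 Medial Vowel Deletion: [tetivog] → [ttivog]
  result: [ttivog]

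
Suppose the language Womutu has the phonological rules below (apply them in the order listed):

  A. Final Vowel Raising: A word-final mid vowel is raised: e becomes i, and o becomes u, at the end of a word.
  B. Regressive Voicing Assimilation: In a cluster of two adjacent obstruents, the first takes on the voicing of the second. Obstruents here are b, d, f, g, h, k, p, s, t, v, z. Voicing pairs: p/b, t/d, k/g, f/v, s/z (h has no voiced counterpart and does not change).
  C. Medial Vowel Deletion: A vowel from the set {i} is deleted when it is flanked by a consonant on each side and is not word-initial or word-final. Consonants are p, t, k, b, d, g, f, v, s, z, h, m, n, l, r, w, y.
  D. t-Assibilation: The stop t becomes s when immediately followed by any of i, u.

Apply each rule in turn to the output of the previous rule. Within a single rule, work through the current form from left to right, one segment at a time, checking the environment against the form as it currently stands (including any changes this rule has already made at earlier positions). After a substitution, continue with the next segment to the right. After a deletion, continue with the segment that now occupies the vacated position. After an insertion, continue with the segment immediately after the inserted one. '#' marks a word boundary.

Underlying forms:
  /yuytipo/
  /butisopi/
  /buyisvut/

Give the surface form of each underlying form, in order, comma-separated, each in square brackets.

/yuytipo/:
  A Final Vowel Raising: [yuytipo] → [yuytipu]
  B Regressive Voicing Assimilation: no change — [yuytipu]
  C Medial Vowel Deletion: [yuytipu] → [yuytpu]
  D t-Assibilation: no change — [yuytpu]
/butisopi/:
  A Final Vowel Raising: no change — [butisopi]
  B Regressive Voicing Assimilation: no change — [butisopi]
  C Medial Vowel Deletion: [butisopi] → [butsopi]
  D t-Assibilation: no change — [butsopi]
/buyisvut/:
  A Final Vowel Raising: no change — [buyisvut]
  B Regressive Voicing Assimilation: [buyisvut] → [buyizvut]
  C Medial Vowel Deletion: [buyizvut] → [buyzvut]
  D t-Assibilation: no change — [buyzvut]

[yuytpu], [butsopi], [buyzvut]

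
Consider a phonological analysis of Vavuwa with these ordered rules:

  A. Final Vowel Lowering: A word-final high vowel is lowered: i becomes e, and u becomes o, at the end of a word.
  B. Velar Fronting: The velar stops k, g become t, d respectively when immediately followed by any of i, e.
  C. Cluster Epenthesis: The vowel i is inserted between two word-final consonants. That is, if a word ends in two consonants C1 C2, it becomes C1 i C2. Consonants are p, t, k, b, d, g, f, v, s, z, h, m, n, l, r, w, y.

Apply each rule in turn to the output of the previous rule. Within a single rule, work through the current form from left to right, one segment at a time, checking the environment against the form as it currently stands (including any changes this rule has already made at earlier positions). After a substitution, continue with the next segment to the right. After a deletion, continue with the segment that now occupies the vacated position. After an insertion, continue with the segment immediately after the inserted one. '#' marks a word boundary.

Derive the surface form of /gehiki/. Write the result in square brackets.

A Final Vowel Lowering: [gehiki] → [gehike]
B Velar Fronting: [gehike] → [dehite]
C Cluster Epenthesis: no change — [dehite]

[dehite]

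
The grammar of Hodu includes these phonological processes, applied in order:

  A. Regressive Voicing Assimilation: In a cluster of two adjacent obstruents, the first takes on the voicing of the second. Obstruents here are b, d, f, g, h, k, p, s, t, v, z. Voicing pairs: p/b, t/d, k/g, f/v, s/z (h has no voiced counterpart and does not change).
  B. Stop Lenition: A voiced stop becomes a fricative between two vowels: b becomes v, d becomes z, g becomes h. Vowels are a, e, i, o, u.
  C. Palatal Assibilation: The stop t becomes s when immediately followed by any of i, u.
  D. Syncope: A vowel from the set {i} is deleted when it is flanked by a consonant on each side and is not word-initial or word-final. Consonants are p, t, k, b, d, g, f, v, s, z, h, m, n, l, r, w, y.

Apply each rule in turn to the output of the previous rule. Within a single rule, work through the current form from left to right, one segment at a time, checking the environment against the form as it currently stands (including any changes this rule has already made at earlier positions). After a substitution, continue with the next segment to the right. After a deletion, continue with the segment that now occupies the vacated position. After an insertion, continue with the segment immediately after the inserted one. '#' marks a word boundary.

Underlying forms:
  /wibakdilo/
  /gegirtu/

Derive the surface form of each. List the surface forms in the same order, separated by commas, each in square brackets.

/wibakdilo/:
  A Regressive Voicing Assimilation: [wibakdilo] → [wibagdilo]
  B Stop Lenition: [wibagdilo] → [wivagdilo]
  C Palatal Assibilation: no change — [wivagdilo]
  D Syncope: [wivagdilo] → [wvagdlo]
/gegirtu/:
  A Regressive Voicing Assimilation: no change — [gegirtu]
  B Stop Lenition: [gegirtu] → [gehirtu]
  C Palatal Assibilation: [gehirtu] → [gehirsu]
  D Syncope: [gehirsu] → [gehrsu]

[wvagdlo], [gehrsu]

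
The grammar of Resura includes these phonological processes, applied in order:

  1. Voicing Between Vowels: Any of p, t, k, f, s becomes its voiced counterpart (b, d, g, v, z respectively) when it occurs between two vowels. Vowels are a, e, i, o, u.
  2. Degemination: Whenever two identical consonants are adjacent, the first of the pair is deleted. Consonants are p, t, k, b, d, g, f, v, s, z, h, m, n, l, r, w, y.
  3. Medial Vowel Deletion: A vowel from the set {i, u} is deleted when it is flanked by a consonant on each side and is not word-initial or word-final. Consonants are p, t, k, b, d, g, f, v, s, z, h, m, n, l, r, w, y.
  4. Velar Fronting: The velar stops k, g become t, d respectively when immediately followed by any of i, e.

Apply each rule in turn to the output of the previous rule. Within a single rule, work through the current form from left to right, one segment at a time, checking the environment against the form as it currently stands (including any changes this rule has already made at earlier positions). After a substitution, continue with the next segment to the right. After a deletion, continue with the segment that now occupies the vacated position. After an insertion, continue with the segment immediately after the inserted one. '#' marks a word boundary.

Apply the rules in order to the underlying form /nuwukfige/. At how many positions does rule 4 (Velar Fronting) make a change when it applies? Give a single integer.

1 Voicing Between Vowels: no change — [nuwukfige]
2 Degemination: no change — [nuwukfige]
3 Medial Vowel Deletion: [nuwukfige] → [nwkfge]
4 Velar Fronting: [nwkfge] → [nwkfde]
Rule 4 changed 1 position(s).

1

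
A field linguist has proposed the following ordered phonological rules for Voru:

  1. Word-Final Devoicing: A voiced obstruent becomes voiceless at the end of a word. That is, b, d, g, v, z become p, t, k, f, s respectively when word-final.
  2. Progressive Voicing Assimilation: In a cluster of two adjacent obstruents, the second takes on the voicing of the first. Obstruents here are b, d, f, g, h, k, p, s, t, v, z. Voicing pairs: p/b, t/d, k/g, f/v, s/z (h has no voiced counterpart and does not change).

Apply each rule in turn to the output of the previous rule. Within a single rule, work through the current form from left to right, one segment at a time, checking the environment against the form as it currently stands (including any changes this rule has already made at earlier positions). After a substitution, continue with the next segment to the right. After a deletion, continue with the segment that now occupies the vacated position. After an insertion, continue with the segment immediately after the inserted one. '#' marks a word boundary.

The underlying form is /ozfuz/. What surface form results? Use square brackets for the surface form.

[ozvus]

1 Word-Final Devoicing: [ozfuz] → [ozfus]
2 Progressive Voicing Assimilation: [ozfus] → [ozvus]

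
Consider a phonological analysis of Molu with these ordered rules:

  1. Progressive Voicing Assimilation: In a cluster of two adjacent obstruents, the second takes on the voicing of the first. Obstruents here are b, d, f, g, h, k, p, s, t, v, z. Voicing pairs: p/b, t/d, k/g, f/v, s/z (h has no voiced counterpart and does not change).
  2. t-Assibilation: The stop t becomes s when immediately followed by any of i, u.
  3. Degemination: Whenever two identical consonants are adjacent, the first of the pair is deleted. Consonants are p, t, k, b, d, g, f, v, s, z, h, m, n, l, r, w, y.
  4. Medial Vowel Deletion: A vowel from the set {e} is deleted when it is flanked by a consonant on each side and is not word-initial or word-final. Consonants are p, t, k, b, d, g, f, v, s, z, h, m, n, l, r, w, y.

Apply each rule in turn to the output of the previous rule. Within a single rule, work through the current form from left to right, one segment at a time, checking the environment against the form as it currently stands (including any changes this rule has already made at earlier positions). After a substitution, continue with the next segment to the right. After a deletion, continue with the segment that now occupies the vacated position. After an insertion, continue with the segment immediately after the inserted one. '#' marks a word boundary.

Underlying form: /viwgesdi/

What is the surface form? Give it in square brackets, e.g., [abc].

1 Progressive Voicing Assimilation: [viwgesdi] → [viwgesti]
2 t-Assibilation: [viwgesti] → [viwgessi]
3 Degemination: [viwgessi] → [viwgesi]
4 Medial Vowel Deletion: [viwgesi] → [viwgsi]

[viwgsi]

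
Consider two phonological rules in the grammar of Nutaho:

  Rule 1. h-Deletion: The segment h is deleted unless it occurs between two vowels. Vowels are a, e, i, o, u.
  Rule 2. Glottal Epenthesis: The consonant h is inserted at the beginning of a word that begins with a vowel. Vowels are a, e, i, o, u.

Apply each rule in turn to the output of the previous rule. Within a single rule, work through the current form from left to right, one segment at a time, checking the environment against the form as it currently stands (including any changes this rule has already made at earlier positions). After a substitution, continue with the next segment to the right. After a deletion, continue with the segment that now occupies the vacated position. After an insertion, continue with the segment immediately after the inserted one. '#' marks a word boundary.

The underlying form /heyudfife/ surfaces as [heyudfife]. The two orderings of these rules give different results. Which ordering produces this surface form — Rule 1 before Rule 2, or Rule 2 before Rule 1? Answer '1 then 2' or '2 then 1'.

Order 1 then 2:
  1 h-Deletion: [heyudfife] → [eyudfife]
  2 Glottal Epenthesis: [eyudfife] → [heyudfife]
  result: [heyudfife]
Order 2 then 1:
  2 Glottal Epenthesis: no change — [heyudfife]
  1 h-Deletion: [heyudfife] → [eyudfife]
  result: [eyudfife]

1 then 2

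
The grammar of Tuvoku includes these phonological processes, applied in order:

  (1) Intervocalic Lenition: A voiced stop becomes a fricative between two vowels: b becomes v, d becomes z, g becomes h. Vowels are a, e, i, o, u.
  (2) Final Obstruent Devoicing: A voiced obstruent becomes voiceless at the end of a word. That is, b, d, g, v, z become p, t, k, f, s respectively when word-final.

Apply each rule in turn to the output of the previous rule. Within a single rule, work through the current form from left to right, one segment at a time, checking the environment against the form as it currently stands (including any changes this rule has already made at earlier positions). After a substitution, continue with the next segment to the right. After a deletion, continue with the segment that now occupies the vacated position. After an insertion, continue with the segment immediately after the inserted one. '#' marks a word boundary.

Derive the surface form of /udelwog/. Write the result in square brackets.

(1) Intervocalic Lenition: [udelwog] → [uzelwog]
(2) Final Obstruent Devoicing: [uzelwog] → [uzelwok]

[uzelwok]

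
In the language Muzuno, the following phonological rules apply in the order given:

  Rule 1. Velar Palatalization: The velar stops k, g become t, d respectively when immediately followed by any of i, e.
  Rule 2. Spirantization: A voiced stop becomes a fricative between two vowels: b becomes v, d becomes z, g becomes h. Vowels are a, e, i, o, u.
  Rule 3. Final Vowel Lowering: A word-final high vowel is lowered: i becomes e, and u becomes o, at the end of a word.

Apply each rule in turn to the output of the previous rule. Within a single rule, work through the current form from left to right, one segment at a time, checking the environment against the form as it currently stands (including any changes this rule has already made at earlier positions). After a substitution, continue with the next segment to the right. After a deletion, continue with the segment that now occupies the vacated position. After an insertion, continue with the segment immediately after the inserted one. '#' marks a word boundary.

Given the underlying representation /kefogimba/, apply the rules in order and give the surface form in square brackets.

Rule 1 Velar Palatalization: [kefogimba] → [tefodimba]
Rule 2 Spirantization: [tefodimba] → [tefozimba]
Rule 3 Final Vowel Lowering: no change — [tefozimba]

[tefozimba]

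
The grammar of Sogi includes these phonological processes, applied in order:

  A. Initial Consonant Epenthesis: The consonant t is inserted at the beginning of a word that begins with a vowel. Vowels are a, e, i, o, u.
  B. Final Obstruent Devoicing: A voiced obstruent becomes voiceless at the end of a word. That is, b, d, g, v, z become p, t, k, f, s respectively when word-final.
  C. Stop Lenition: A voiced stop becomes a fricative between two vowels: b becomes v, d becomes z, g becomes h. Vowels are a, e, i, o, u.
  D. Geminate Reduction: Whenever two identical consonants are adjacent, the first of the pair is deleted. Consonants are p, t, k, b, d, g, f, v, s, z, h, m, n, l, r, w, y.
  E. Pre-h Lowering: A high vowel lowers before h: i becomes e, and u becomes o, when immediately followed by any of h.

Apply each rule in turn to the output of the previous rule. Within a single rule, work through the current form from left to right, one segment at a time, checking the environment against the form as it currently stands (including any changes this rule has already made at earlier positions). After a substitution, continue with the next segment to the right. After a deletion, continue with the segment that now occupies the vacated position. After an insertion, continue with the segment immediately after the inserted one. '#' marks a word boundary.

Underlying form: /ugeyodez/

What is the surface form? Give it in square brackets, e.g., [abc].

A Initial Consonant Epenthesis: [ugeyodez] → [tugeyodez]
B Final Obstruent Devoicing: [tugeyodez] → [tugeyodes]
C Stop Lenition: [tugeyodes] → [tuheyozes]
D Geminate Reduction: no change — [tuheyozes]
E Pre-h Lowering: [tuheyozes] → [toheyozes]

[toheyozes]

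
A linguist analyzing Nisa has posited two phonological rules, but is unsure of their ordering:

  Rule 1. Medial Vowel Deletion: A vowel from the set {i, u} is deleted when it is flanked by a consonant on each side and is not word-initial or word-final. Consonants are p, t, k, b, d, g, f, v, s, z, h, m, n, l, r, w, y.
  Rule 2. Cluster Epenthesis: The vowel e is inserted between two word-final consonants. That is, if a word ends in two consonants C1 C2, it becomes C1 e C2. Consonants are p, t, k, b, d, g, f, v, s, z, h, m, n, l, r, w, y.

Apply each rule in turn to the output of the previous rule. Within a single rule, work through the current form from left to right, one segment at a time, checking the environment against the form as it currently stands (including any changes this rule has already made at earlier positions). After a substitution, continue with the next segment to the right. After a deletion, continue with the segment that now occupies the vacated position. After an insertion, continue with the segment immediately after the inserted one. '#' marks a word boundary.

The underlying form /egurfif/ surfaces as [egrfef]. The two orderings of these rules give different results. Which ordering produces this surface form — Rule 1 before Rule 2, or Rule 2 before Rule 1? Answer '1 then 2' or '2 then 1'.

1 then 2

Order 1 then 2:
  1 Medial Vowel Deletion: [egurfif] → [egrff]
  2 Cluster Epenthesis: [egrff] → [egrfef]
  result: [egrfef]
Order 2 then 1:
  2 Cluster Epenthesis: no change — [egurfif]
  1 Medial Vowel Deletion: [egurfif] → [egrff]
  result: [egrff]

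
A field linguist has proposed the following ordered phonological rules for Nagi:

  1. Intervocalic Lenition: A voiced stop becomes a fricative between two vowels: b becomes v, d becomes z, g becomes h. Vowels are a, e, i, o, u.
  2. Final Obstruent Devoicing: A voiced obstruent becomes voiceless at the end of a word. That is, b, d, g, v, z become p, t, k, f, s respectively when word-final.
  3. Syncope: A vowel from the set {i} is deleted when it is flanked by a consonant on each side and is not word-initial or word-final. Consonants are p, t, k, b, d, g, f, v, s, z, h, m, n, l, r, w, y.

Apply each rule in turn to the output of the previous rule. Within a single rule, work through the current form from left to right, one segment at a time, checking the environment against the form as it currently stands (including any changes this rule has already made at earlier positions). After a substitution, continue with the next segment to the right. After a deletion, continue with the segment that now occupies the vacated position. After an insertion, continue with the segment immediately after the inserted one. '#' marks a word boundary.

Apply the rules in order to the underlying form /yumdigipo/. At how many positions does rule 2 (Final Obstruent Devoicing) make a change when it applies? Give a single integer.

0

1 Intervocalic Lenition: [yumdigipo] → [yumdihipo]
2 Final Obstruent Devoicing: no change — [yumdihipo]
3 Syncope: [yumdihipo] → [yumdhpo]
Rule 2 changed 0 position(s).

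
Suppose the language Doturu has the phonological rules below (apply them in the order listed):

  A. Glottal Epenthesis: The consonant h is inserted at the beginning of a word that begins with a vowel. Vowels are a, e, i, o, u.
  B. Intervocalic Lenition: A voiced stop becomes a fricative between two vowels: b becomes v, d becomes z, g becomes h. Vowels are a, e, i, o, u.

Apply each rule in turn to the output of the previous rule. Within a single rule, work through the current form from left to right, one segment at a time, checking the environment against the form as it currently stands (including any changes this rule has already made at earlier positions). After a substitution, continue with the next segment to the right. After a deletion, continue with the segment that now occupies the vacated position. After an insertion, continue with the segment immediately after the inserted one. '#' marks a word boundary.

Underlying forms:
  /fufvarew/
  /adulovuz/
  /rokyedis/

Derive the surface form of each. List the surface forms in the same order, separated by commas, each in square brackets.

/fufvarew/:
  A Glottal Epenthesis: no change — [fufvarew]
  B Intervocalic Lenition: no change — [fufvarew]
/adulovuz/:
  A Glottal Epenthesis: [adulovuz] → [hadulovuz]
  B Intervocalic Lenition: [hadulovuz] → [hazulovuz]
/rokyedis/:
  A Glottal Epenthesis: no change — [rokyedis]
  B Intervocalic Lenition: [rokyedis] → [rokyezis]

[fufvarew], [hazulovuz], [rokyezis]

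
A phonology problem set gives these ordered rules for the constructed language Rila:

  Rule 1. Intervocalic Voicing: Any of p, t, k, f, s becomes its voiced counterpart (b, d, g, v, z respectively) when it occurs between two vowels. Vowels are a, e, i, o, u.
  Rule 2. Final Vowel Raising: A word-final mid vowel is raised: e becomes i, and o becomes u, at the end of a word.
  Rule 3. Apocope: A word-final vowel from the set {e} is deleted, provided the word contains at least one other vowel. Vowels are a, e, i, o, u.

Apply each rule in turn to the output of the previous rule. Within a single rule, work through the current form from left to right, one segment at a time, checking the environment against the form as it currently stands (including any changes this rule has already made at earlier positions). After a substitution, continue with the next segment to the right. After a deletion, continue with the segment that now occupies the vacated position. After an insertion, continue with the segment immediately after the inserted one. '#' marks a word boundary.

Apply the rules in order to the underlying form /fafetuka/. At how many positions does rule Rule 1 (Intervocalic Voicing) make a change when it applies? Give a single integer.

Rule 1 Intervocalic Voicing: [fafetuka] → [faveduga]
Rule 2 Final Vowel Raising: no change — [faveduga]
Rule 3 Apocope: no change — [faveduga]
Rule Rule 1 changed 3 position(s).

3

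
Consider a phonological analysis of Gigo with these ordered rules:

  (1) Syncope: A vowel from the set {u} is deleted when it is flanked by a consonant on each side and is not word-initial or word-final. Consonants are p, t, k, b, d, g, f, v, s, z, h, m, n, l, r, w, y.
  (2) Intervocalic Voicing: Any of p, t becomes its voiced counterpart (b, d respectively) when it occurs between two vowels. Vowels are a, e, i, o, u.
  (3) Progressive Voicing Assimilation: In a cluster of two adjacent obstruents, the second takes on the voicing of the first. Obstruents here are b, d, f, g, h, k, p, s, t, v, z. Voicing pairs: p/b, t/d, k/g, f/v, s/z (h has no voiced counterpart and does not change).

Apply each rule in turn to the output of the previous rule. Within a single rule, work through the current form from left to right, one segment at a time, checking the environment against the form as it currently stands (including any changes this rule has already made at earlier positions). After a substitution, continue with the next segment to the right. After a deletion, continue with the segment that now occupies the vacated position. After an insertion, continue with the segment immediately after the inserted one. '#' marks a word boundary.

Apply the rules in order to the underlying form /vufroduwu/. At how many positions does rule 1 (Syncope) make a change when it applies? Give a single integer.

2

(1) Syncope: [vufroduwu] → [vfrodwu]
(2) Intervocalic Voicing: no change — [vfrodwu]
(3) Progressive Voicing Assimilation: [vfrodwu] → [vvrodwu]
Rule 1 changed 2 position(s).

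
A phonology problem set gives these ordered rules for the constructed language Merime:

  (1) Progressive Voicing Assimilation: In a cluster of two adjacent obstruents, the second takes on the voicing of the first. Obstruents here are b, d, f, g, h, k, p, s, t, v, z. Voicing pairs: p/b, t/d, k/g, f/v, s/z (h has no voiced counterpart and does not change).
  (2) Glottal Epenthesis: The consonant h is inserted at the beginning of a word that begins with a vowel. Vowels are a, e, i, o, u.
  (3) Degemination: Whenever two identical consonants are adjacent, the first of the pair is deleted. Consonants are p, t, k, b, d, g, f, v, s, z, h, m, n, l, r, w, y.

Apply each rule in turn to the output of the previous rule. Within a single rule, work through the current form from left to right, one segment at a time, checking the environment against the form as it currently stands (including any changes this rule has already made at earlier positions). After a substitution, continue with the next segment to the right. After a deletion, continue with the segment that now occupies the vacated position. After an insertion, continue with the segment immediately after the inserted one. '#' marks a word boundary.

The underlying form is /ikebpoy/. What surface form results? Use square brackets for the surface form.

(1) Progressive Voicing Assimilation: [ikebpoy] → [ikebboy]
(2) Glottal Epenthesis: [ikebboy] → [hikebboy]
(3) Degemination: [hikebboy] → [hikeboy]

[hikeboy]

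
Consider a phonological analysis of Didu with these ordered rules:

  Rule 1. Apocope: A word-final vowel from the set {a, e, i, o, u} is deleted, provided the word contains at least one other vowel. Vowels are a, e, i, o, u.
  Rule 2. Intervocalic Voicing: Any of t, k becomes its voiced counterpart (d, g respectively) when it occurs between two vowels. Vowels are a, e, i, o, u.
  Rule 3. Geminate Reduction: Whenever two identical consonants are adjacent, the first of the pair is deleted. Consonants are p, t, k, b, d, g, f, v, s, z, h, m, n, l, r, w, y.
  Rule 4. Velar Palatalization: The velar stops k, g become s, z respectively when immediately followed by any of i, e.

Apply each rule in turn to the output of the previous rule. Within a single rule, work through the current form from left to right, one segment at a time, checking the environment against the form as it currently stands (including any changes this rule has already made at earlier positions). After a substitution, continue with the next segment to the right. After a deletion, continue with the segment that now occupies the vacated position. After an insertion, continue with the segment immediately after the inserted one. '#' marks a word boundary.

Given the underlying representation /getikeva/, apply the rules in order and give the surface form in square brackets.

Rule 1 Apocope: [getikeva] → [getikev]
Rule 2 Intervocalic Voicing: [getikev] → [gedigev]
Rule 3 Geminate Reduction: no change — [gedigev]
Rule 4 Velar Palatalization: [gedigev] → [zedizev]

[zedizev]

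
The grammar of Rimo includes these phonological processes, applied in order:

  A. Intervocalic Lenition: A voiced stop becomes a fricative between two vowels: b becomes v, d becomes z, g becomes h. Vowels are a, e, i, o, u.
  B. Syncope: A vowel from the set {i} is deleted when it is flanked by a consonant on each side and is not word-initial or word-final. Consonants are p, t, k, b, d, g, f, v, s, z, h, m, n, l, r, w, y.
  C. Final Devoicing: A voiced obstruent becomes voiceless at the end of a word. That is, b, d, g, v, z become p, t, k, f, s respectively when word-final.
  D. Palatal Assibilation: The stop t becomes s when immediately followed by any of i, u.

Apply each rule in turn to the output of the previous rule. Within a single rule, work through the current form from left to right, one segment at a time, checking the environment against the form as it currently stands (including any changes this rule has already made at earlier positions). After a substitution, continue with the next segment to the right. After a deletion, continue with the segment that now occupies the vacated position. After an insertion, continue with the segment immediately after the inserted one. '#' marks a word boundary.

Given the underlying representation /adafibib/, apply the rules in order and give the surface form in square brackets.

A Intervocalic Lenition: [adafibib] → [azafivib]
B Syncope: [azafivib] → [azafvb]
C Final Devoicing: [azafvb] → [azafvp]
D Palatal Assibilation: no change — [azafvp]

[azafvp]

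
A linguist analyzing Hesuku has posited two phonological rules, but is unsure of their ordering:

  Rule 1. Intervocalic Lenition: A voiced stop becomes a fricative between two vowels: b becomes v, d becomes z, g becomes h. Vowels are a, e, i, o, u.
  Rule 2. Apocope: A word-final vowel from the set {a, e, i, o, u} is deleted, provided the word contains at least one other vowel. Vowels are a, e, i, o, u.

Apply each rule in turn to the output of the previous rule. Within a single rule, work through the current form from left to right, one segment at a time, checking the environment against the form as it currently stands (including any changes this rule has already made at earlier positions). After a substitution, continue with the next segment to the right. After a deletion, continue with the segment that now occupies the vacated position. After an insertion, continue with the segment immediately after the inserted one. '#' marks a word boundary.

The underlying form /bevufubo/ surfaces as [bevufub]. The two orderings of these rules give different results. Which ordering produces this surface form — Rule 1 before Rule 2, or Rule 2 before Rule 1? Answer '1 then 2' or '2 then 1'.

Order 1 then 2:
  1 Intervocalic Lenition: [bevufubo] → [bevufuvo]
  2 Apocope: [bevufuvo] → [bevufuv]
  result: [bevufuv]
Order 2 then 1:
  2 Apocope: [bevufubo] → [bevufub]
  1 Intervocalic Lenition: no change — [bevufub]
  result: [bevufub]

2 then 1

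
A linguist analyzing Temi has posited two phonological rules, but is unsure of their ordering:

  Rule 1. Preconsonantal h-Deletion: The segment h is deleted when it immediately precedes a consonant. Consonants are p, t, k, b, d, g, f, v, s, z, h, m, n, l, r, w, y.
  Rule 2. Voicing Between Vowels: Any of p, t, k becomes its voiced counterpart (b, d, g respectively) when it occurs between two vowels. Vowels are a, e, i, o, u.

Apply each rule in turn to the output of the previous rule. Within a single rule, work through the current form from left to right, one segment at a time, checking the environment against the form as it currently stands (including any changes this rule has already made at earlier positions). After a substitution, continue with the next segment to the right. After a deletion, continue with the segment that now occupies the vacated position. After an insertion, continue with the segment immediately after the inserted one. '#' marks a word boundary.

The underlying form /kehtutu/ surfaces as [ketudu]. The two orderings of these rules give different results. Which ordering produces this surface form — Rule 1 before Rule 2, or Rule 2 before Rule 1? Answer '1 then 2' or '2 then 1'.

2 then 1

Order 1 then 2:
  1 Preconsonantal h-Deletion: [kehtutu] → [ketutu]
  2 Voicing Between Vowels: [ketutu] → [kedudu]
  result: [kedudu]
Order 2 then 1:
  2 Voicing Between Vowels: [kehtutu] → [kehtudu]
  1 Preconsonantal h-Deletion: [kehtudu] → [ketudu]
  result: [ketudu]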